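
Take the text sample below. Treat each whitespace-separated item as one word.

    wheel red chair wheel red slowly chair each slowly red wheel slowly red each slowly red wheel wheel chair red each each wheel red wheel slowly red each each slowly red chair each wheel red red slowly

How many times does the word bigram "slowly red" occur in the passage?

Scanning the 36 overlapping bigram windows for "slowly red":
  position 9–10: slowly red
  position 12–13: slowly red
  position 15–16: slowly red
  position 26–27: slowly red
  position 30–31: slowly red

5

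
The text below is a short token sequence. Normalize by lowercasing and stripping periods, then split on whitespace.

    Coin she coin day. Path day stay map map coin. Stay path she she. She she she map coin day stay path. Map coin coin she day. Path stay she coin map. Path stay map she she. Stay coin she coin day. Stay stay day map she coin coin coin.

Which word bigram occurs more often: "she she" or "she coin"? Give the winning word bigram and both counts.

"she she" (5 vs 4)

"she she": 5 occurrences
"she coin": 4 occurrences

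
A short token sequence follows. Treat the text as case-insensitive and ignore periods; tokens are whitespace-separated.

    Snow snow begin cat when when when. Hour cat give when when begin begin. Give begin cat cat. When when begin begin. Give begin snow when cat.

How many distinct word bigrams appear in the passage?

27 tokens → 26 bigram windows in total.
Repeated bigrams (each contributes count−1 duplicates):
  when when: 4
  begin begin: 2
  begin cat: 2
  begin give: 2
  cat when: 2
  give begin: 2
  when begin: 2
9 duplicate windows → 26 − 9 = 17 distinct.

17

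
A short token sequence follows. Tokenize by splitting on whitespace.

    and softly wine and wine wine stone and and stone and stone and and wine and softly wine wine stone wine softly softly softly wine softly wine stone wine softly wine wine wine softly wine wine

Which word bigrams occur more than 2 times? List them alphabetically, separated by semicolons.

softly wine; stone and; wine softly; wine stone; wine wine

Bigram counts meeting the condition (more than 2 times):
  softly wine: 6
  stone and: 3
  wine softly: 4
  wine stone: 3
  wine wine: 5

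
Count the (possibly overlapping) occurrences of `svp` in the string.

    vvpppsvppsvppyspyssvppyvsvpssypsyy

Sliding a length-3 window over the 34 characters (32 positions):
  position 6–8: svp
  position 10–12: svp
  position 19–21: svp
  position 25–27: svp

4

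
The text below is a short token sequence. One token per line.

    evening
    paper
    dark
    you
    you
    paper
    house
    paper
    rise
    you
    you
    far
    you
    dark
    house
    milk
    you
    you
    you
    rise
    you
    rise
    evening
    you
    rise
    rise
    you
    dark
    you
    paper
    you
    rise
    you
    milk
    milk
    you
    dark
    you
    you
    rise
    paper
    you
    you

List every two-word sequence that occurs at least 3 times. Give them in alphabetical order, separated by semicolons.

Bigram counts meeting the condition (at least 3 times):
  dark you: 3
  rise you: 4
  you dark: 3
  you rise: 5
  you you: 6

dark you; rise you; you dark; you rise; you you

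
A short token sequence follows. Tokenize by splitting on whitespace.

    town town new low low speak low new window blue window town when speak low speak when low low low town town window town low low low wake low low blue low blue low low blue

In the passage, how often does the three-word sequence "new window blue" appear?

Scanning the 34 overlapping trigram windows for "new window blue":
  position 8–10: new window blue

1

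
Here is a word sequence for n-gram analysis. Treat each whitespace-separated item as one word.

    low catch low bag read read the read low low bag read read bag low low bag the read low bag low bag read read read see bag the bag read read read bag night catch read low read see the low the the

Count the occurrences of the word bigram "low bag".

5

Scanning the 43 overlapping bigram windows for "low bag":
  position 3–4: low bag
  position 10–11: low bag
  position 16–17: low bag
  position 20–21: low bag
  position 22–23: low bag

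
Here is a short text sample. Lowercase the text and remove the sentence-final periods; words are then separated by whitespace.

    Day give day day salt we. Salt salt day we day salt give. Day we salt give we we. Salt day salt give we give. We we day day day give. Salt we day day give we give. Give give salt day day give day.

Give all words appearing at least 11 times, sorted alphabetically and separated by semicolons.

day; give

Unigram counts meeting the condition (at least 11 times):
  day: 15
  give: 11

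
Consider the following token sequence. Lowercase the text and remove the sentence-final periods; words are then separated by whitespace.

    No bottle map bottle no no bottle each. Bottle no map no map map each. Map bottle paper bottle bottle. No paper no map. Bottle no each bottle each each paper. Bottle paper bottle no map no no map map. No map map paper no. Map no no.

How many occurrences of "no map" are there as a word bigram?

Scanning the 47 overlapping bigram windows for "no map":
  position 10–11: no map
  position 12–13: no map
  position 23–24: no map
  position 35–36: no map
  position 38–39: no map
  position 41–42: no map
  position 45–46: no map

7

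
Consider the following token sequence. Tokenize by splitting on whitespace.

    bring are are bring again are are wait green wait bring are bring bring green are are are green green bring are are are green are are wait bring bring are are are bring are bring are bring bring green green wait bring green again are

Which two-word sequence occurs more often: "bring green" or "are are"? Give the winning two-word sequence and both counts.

"are are" (9 vs 3)

"bring green": 3 occurrences
"are are": 9 occurrences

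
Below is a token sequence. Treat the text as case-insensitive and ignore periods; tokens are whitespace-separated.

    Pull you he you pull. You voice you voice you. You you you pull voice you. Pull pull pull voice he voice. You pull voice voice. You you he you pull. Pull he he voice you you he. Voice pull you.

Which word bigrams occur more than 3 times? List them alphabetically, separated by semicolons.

voice you; you pull; you you

Bigram counts meeting the condition (more than 3 times):
  voice you: 6
  you pull: 5
  you you: 5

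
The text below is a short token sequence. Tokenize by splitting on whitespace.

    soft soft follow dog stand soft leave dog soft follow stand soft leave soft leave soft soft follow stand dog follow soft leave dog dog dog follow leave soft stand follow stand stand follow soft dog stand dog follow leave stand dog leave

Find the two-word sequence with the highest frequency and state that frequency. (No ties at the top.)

"soft leave", 4 times

Bigram frequencies (highest first):
  soft leave: 4
  soft follow: 3
  follow stand: 3
  leave soft: 3
  stand dog: 3
  dog follow: 3
  … (15 more, each ≤ 2)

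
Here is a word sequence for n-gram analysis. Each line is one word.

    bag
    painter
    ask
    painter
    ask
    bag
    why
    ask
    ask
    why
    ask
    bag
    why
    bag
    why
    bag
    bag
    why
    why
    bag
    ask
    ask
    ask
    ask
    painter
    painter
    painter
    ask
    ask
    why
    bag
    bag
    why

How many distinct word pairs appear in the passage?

13

33 tokens → 32 bigram windows in total.
Repeated bigrams (each contributes count−1 duplicates):
  ask ask: 5
  bag why: 5
  why bag: 4
  painter ask: 3
  ask bag: 2
  ask painter: 2
  ask why: 2
  bag bag: 2
  … (2 more repeated)
19 duplicate windows → 32 − 19 = 13 distinct.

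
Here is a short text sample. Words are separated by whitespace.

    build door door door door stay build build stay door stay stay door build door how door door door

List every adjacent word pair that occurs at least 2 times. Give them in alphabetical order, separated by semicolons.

build door; door door; door stay; stay door

Bigram counts meeting the condition (at least 2 times):
  build door: 2
  door door: 5
  door stay: 2
  stay door: 2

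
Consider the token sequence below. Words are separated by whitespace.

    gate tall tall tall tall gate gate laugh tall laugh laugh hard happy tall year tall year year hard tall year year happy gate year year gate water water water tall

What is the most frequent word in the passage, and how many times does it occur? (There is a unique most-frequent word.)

Unigram frequencies (highest first):
  tall: 9
  year: 7
  gate: 5
  laugh: 3
  water: 3
  hard: 2
  … (1 more, each ≤ 2)

"tall", 9 times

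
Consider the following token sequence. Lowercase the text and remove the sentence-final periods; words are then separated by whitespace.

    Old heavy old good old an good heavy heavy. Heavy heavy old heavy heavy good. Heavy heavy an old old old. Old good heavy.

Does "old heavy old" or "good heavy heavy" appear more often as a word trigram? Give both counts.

"old heavy old": 1 occurrence
"good heavy heavy": 2 occurrences

"good heavy heavy" (2 vs 1)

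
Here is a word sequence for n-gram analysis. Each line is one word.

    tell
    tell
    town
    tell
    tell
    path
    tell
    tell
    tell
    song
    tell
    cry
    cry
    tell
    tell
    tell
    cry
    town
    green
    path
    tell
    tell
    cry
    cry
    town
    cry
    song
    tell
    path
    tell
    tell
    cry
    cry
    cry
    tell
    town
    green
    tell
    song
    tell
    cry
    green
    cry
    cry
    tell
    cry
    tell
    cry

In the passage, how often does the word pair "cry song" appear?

Scanning the 47 overlapping bigram windows for "cry song":
  position 26–27: cry song

1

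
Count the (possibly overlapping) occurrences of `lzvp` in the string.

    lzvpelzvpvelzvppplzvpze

4

Sliding a length-4 window over the 23 characters (20 positions):
  position 1–4: lzvp
  position 6–9: lzvp
  position 12–15: lzvp
  position 18–21: lzvp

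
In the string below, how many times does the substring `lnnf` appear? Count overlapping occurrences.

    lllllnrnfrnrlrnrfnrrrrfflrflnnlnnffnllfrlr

1

Sliding a length-4 window over the 42 characters (39 positions):
  position 31–34: lnnf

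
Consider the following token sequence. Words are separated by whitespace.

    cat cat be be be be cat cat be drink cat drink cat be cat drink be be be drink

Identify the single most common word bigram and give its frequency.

Bigram frequencies (highest first):
  be be: 5
  cat be: 3
  cat cat: 2
  be cat: 2
  be drink: 2
  drink cat: 2
  … (2 more, each ≤ 2)

"be be", 5 times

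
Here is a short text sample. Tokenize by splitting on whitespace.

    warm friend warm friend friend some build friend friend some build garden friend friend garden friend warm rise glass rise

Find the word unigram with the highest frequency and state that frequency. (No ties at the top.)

"friend", 8 times

Unigram frequencies (highest first):
  friend: 8
  warm: 3
  some: 2
  build: 2
  garden: 2
  rise: 2
  … (1 more, each ≤ 1)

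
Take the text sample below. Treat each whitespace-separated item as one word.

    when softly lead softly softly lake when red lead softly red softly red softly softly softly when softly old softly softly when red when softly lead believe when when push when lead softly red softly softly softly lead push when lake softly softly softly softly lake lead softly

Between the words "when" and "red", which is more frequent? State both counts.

"when": 9 occurrences
"red": 5 occurrences

"when" (9 vs 5)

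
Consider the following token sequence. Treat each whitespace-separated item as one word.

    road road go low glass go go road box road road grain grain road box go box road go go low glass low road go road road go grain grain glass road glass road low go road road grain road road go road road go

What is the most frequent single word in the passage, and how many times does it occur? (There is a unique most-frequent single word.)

Unigram frequencies (highest first):
  road: 18
  go: 11
  grain: 5
  low: 4
  glass: 4
  box: 3

"road", 18 times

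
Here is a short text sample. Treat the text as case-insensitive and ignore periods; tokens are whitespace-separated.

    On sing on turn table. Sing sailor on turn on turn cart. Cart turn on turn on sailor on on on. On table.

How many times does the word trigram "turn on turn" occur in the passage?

Scanning the 21 overlapping trigram windows for "turn on turn":
  position 9–11: turn on turn
  position 14–16: turn on turn

2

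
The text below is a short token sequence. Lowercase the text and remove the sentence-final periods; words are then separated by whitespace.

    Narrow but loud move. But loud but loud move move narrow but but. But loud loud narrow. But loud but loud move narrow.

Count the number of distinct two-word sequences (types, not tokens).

23 tokens → 22 bigram windows in total.
Repeated bigrams (each contributes count−1 duplicates):
  but loud: 6
  loud move: 3
  narrow but: 3
  but but: 2
  loud but: 2
  move narrow: 2
12 duplicate windows → 22 − 12 = 10 distinct.

10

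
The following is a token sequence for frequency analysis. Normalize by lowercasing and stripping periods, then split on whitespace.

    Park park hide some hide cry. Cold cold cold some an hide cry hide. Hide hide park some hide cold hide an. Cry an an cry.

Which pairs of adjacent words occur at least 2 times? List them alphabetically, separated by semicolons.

Bigram counts meeting the condition (at least 2 times):
  an cry: 2
  cold cold: 2
  hide cry: 2
  hide hide: 2
  some hide: 2

an cry; cold cold; hide cry; hide hide; some hide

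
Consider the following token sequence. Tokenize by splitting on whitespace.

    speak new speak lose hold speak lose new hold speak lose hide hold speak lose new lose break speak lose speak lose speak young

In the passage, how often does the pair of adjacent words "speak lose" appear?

6

Scanning the 23 overlapping bigram windows for "speak lose":
  position 3–4: speak lose
  position 6–7: speak lose
  position 10–11: speak lose
  position 14–15: speak lose
  position 19–20: speak lose
  position 21–22: speak lose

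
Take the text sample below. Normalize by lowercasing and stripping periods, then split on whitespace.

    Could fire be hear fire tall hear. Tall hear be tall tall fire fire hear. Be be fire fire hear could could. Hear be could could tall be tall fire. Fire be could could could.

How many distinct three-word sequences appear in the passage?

35 tokens → 33 trigram windows in total.
Repeated trigrams (each contributes count−1 duplicates):
  be could could: 2
  fire fire hear: 2
  tall fire fire: 2
3 duplicate windows → 33 − 3 = 30 distinct.

30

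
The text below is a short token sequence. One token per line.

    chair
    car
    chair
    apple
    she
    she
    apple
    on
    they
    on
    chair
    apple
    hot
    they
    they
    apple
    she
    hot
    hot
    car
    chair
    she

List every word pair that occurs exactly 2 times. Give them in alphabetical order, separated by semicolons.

Bigram counts meeting the condition (exactly 2 times):
  apple she: 2
  car chair: 2
  chair apple: 2

apple she; car chair; chair apple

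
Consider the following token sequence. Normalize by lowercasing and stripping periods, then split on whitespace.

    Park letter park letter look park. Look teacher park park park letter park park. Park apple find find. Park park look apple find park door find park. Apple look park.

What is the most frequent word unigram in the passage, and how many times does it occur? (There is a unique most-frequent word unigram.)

"park", 14 times

Unigram frequencies (highest first):
  park: 14
  look: 4
  find: 4
  letter: 3
  apple: 3
  teacher: 1
  … (1 more, each ≤ 1)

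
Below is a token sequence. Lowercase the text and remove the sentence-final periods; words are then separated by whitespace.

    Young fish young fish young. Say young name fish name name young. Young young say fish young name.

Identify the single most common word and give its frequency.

Unigram frequencies (highest first):
  young: 8
  fish: 4
  name: 4
  say: 2

"young", 8 times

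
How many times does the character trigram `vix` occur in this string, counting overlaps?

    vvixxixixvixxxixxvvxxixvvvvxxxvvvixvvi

Sliding a length-3 window over the 38 characters (36 positions):
  position 2–4: vix
  position 10–12: vix
  position 33–35: vix

3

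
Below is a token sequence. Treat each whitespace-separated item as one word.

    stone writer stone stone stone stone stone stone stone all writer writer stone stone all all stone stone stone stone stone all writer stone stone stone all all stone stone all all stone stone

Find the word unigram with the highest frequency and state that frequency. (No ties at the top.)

"stone", 22 times

Unigram frequencies (highest first):
  stone: 22
  all: 8
  writer: 4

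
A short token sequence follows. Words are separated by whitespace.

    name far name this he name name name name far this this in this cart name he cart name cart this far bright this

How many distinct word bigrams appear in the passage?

19

24 tokens → 23 bigram windows in total.
Repeated bigrams (each contributes count−1 duplicates):
  name name: 3
  cart name: 2
  name far: 2
4 duplicate windows → 23 − 4 = 19 distinct.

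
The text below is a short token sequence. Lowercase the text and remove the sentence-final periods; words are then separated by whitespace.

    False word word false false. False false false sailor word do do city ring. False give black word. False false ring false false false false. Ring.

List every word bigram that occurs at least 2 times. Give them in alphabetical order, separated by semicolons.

false false; false ring; ring false; word false

Bigram counts meeting the condition (at least 2 times):
  false false: 8
  false ring: 2
  ring false: 2
  word false: 2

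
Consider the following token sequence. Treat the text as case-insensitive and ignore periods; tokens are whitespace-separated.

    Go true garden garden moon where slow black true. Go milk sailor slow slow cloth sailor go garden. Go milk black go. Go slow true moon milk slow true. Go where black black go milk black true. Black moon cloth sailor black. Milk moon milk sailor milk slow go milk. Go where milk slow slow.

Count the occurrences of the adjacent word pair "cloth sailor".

Scanning the 54 overlapping bigram windows for "cloth sailor":
  position 15–16: cloth sailor
  position 40–41: cloth sailor

2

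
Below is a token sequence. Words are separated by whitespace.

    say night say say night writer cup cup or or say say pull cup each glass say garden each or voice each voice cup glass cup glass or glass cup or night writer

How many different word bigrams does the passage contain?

33 tokens → 32 bigram windows in total.
Repeated bigrams (each contributes count−1 duplicates):
  cup glass: 2
  cup or: 2
  glass cup: 2
  night writer: 2
  say night: 2
  say say: 2
6 duplicate windows → 32 − 6 = 26 distinct.

26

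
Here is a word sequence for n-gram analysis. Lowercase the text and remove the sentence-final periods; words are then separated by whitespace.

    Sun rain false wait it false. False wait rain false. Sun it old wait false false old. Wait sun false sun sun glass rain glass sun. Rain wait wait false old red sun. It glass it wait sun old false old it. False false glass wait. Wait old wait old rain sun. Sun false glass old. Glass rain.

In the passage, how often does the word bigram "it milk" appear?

Scanning the 57 overlapping bigram windows for "it milk":
  (none found)

0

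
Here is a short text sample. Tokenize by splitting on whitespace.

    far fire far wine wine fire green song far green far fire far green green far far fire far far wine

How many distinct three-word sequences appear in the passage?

17

21 tokens → 19 trigram windows in total.
Repeated trigrams (each contributes count−1 duplicates):
  far fire far: 3
2 duplicate windows → 19 − 2 = 17 distinct.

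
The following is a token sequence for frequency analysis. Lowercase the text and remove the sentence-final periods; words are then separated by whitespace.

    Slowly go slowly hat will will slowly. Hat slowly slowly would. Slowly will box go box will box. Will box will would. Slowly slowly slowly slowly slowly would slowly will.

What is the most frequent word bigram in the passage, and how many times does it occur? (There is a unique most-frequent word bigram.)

"slowly slowly", 5 times

Bigram frequencies (highest first):
  slowly slowly: 5
  would slowly: 3
  will box: 3
  box will: 3
  slowly hat: 2
  slowly would: 2
  … (10 more, each ≤ 2)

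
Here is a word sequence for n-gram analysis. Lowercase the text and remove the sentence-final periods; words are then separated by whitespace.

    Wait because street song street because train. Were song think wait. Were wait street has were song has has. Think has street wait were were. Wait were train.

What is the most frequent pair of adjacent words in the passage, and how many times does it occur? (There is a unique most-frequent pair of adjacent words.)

Bigram frequencies (highest first):
  wait were: 3
  were song: 2
  were wait: 2
  wait because: 1
  because street: 1
  street song: 1
  … (17 more, each ≤ 1)

"wait were", 3 times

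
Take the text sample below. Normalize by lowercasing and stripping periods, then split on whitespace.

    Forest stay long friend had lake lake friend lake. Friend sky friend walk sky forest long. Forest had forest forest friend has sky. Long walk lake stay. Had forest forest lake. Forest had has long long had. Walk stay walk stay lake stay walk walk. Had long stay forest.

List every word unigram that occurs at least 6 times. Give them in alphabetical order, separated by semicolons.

Unigram counts meeting the condition (at least 6 times):
  forest: 9
  had: 6
  lake: 6
  long: 6
  stay: 6
  walk: 6

forest; had; lake; long; stay; walk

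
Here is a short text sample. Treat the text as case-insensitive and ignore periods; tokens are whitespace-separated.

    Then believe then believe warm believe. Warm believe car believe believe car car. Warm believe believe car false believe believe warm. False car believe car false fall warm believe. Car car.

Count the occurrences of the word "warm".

Scanning the 31 tokens for "warm":
  position 5: warm
  position 7: warm
  position 14: warm
  position 21: warm
  position 28: warm

5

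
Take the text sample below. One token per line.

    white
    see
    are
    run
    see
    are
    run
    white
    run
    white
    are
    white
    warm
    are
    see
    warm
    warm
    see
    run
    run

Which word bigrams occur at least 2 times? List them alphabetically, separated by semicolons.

Bigram counts meeting the condition (at least 2 times):
  are run: 2
  run white: 2
  see are: 2

are run; run white; see are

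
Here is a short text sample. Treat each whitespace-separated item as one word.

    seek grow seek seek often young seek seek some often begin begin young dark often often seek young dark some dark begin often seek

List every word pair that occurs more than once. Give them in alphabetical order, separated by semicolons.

Bigram counts meeting the condition (more than once):
  often seek: 2
  seek seek: 2
  young dark: 2

often seek; seek seek; young dark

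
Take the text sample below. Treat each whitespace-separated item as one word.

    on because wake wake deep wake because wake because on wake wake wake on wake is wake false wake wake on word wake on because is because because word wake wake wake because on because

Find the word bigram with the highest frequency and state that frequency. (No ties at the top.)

Bigram frequencies (highest first):
  wake wake: 6
  on because: 3
  wake because: 3
  wake on: 3
  because wake: 2
  because on: 2
  … (13 more, each ≤ 2)

"wake wake", 6 times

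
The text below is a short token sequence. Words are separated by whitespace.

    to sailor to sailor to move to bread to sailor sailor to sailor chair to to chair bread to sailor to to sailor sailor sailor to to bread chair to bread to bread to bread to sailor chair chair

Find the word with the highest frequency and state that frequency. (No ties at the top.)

"to", 17 times

Unigram frequencies (highest first):
  to: 17
  sailor: 10
  bread: 6
  chair: 5
  move: 1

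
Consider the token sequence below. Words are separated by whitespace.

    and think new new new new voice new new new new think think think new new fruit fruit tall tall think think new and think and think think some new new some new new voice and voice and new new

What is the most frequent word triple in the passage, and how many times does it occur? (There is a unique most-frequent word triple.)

"new new new", 4 times

Trigram frequencies (highest first):
  new new new: 4
  think new new: 2
  new new voice: 2
  think think new: 2
  some new new: 2
  and think new: 1
  … (25 more, each ≤ 1)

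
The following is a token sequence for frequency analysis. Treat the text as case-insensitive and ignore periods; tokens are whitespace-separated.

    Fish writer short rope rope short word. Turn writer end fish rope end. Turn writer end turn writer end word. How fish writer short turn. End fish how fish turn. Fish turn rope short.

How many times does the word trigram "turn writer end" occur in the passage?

3

Scanning the 32 overlapping trigram windows for "turn writer end":
  position 8–10: turn writer end
  position 14–16: turn writer end
  position 17–19: turn writer end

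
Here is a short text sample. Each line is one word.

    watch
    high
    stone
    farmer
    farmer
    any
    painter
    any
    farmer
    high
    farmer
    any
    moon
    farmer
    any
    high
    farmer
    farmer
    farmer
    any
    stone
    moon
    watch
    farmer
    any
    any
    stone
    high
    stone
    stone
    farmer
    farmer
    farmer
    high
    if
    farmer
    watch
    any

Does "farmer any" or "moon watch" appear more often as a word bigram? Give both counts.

"farmer any" (5 vs 1)

"farmer any": 5 occurrences
"moon watch": 1 occurrence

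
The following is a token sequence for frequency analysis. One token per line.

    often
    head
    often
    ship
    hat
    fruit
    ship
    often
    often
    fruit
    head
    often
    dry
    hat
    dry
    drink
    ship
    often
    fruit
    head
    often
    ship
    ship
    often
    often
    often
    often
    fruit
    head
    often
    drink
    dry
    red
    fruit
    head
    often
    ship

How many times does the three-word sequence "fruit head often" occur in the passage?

Scanning the 35 overlapping trigram windows for "fruit head often":
  position 10–12: fruit head often
  position 19–21: fruit head often
  position 28–30: fruit head often
  position 34–36: fruit head often

4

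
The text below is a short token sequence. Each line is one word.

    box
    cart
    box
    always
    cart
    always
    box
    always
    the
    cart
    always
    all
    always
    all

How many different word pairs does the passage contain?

14 tokens → 13 bigram windows in total.
Repeated bigrams (each contributes count−1 duplicates):
  always all: 2
  box always: 2
  cart always: 2
3 duplicate windows → 13 − 3 = 10 distinct.

10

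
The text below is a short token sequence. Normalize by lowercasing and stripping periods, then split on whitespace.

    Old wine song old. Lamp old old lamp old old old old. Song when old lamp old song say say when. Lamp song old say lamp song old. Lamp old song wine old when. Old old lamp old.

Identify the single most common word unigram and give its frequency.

"old", 17 times

Unigram frequencies (highest first):
  old: 17
  lamp: 7
  song: 6
  when: 3
  say: 3
  wine: 2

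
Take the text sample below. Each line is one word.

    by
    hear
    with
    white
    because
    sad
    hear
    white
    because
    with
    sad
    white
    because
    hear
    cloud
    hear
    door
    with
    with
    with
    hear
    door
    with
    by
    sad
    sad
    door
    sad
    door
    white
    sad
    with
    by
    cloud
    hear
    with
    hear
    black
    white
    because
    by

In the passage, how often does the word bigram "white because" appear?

Scanning the 40 overlapping bigram windows for "white because":
  position 4–5: white because
  position 8–9: white because
  position 12–13: white because
  position 39–40: white because

4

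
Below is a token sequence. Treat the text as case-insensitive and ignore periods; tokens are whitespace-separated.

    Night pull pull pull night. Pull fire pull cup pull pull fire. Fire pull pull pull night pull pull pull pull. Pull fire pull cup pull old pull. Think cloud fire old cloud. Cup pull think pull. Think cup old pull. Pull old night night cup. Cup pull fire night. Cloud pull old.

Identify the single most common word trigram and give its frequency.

"pull pull pull", 5 times

Trigram frequencies (highest first):
  pull pull pull: 5
  night pull pull: 2
  pull pull night: 2
  pull night pull: 2
  pull fire pull: 2
  fire pull cup: 2
  … (34 more, each ≤ 2)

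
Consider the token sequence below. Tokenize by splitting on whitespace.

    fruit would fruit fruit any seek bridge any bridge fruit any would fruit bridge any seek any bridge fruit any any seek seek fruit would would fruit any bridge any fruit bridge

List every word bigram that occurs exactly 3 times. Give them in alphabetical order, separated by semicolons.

any bridge; any seek; bridge any; would fruit

Bigram counts meeting the condition (exactly 3 times):
  any bridge: 3
  any seek: 3
  bridge any: 3
  would fruit: 3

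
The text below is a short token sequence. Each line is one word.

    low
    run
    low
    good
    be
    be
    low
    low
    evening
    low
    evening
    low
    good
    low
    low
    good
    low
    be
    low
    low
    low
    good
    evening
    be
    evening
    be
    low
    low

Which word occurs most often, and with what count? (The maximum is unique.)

Unigram frequencies (highest first):
  low: 14
  be: 5
  good: 4
  evening: 4
  run: 1

"low", 14 times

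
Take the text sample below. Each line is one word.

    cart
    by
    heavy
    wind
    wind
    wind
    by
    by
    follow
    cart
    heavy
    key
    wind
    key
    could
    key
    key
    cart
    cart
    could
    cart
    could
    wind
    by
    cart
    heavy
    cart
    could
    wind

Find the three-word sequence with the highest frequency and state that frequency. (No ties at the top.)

Trigram frequencies (highest first):
  cart could wind: 2
  cart by heavy: 1
  by heavy wind: 1
  heavy wind wind: 1
  wind wind wind: 1
  wind wind by: 1
  … (20 more, each ≤ 1)

"cart could wind", 2 times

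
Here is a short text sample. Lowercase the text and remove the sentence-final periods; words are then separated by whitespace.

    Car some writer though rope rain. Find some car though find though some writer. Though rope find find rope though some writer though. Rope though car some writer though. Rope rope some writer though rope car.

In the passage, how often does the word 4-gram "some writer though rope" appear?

Scanning the 33 overlapping 4-gram windows for "some writer though rope":
  position 2–5: some writer though rope
  position 13–16: some writer though rope
  position 21–24: some writer though rope
  position 27–30: some writer though rope
  position 32–35: some writer though rope

5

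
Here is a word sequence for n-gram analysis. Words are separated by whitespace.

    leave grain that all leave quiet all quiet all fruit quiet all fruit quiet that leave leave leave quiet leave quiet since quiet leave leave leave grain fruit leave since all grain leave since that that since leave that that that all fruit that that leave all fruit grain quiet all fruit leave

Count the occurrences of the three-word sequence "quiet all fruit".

3

Scanning the 51 overlapping trigram windows for "quiet all fruit":
  position 8–10: quiet all fruit
  position 11–13: quiet all fruit
  position 50–52: quiet all fruit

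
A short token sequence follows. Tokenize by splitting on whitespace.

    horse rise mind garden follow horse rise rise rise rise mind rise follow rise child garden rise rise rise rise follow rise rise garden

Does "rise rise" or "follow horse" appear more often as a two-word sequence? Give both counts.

"rise rise": 7 occurrences
"follow horse": 1 occurrence

"rise rise" (7 vs 1)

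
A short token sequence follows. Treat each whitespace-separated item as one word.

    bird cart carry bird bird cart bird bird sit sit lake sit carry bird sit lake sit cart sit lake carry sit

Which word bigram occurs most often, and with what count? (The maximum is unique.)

"sit lake", 3 times

Bigram frequencies (highest first):
  sit lake: 3
  bird cart: 2
  carry bird: 2
  bird bird: 2
  bird sit: 2
  lake sit: 2
  … (8 more, each ≤ 1)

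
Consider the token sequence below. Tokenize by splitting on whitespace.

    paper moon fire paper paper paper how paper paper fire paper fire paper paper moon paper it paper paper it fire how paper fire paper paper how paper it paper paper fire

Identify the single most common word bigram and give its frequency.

Bigram frequencies (highest first):
  paper paper: 7
  fire paper: 4
  paper fire: 4
  how paper: 3
  paper it: 3
  paper moon: 2
  … (6 more, each ≤ 2)

"paper paper", 7 times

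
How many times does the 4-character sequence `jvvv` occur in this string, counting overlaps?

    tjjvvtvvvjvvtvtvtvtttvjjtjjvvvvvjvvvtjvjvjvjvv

2

Sliding a length-4 window over the 46 characters (43 positions):
  position 27–30: jvvv
  position 33–36: jvvv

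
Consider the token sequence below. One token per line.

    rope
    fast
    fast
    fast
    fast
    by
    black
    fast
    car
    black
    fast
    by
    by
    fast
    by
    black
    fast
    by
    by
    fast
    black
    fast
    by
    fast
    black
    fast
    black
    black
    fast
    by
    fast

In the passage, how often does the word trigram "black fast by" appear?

Scanning the 29 overlapping trigram windows for "black fast by":
  position 10–12: black fast by
  position 16–18: black fast by
  position 21–23: black fast by
  position 28–30: black fast by

4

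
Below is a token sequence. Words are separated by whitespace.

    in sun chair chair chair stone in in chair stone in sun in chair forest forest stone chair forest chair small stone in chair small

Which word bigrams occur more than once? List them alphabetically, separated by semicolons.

chair chair; chair forest; chair small; chair stone; in chair; in sun; stone in

Bigram counts meeting the condition (more than once):
  chair chair: 2
  chair forest: 2
  chair small: 2
  chair stone: 2
  in chair: 3
  in sun: 2
  stone in: 3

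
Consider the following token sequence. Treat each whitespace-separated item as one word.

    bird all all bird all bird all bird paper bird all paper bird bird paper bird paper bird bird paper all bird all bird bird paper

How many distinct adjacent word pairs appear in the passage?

26 tokens → 25 bigram windows in total.
Repeated bigrams (each contributes count−1 duplicates):
  all bird: 5
  bird all: 5
  bird paper: 5
  paper bird: 4
  bird bird: 3
17 duplicate windows → 25 − 17 = 8 distinct.

8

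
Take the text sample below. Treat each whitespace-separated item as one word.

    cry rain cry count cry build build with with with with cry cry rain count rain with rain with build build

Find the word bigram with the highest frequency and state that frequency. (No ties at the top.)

"with with", 3 times

Bigram frequencies (highest first):
  with with: 3
  cry rain: 2
  build build: 2
  rain with: 2
  rain cry: 1
  cry count: 1
  … (9 more, each ≤ 1)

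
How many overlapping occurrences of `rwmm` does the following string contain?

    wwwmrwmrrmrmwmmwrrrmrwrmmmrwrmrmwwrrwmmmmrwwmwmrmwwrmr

1

Sliding a length-4 window over the 54 characters (51 positions):
  position 36–39: rwmm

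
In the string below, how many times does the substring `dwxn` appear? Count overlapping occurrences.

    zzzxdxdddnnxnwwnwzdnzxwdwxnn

Sliding a length-4 window over the 28 characters (25 positions):
  position 24–27: dwxn

1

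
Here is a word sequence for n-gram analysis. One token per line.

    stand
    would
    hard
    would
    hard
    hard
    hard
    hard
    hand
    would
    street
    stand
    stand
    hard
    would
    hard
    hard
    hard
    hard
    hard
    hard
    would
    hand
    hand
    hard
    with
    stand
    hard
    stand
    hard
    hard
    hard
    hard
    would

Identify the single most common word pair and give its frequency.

"hard hard", 11 times

Bigram frequencies (highest first):
  hard hard: 11
  hard would: 4
  would hard: 3
  stand hard: 3
  stand would: 1
  hard hand: 1
  … (10 more, each ≤ 1)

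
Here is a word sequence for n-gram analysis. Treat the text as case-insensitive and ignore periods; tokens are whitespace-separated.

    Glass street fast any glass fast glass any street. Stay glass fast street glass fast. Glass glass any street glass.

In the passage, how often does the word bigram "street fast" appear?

1

Scanning the 19 overlapping bigram windows for "street fast":
  position 2–3: street fast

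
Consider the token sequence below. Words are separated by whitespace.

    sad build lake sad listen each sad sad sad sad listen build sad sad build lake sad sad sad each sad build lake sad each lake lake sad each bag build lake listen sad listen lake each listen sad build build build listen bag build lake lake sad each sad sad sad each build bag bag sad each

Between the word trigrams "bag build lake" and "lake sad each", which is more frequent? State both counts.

"lake sad each" (3 vs 2)

"bag build lake": 2 occurrences
"lake sad each": 3 occurrences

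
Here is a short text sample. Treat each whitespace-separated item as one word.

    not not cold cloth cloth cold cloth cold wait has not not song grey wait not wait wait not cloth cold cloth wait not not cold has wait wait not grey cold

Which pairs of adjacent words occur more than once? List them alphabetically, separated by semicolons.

Bigram counts meeting the condition (more than once):
  cloth cold: 3
  cold cloth: 3
  not cold: 2
  not not: 3
  wait not: 4
  wait wait: 2

cloth cold; cold cloth; not cold; not not; wait not; wait wait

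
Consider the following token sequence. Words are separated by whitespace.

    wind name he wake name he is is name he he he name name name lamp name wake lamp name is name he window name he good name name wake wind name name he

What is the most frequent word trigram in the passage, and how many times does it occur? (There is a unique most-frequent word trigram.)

Trigram frequencies (highest first):
  is name he: 2
  wind name he: 1
  name he wake: 1
  he wake name: 1
  wake name he: 1
  name he is: 1
  … (25 more, each ≤ 1)

"is name he", 2 times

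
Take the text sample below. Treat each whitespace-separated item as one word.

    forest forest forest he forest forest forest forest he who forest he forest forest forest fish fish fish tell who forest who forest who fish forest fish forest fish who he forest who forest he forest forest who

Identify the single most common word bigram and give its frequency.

Bigram frequencies (highest first):
  forest forest: 8
  forest he: 4
  he forest: 4
  who forest: 4
  forest who: 4
  forest fish: 3
  … (8 more, each ≤ 2)

"forest forest", 8 times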